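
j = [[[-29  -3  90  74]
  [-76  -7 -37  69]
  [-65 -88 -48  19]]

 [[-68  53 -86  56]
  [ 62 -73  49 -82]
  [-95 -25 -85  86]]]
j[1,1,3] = -82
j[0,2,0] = -65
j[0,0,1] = -3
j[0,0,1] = -3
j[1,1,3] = -82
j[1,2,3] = 86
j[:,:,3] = [[74, 69, 19], [56, -82, 86]]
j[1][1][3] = -82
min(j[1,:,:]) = -95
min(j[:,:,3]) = -82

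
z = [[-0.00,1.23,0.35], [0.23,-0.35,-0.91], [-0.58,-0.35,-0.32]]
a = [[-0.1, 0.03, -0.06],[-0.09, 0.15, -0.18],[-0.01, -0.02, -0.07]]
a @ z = [[0.04, -0.11, -0.04], [0.14, -0.1, -0.11], [0.04, 0.02, 0.04]]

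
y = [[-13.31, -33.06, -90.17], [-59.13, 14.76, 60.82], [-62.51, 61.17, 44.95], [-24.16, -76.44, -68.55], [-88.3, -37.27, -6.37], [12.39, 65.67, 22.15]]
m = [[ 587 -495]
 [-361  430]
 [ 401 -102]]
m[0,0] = 587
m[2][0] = 401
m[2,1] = -102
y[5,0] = 12.39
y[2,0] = -62.51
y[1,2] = 60.82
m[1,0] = -361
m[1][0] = -361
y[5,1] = 65.67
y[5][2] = 22.15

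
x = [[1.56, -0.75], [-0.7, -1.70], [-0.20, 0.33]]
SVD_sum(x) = [[0.07, -0.86],  [0.13, -1.64],  [-0.03, 0.34]] + [[1.49,0.11], [-0.83,-0.06], [-0.17,-0.01]]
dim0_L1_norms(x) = [2.46, 2.78]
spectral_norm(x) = 1.89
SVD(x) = [[-0.46, 0.87], [-0.87, -0.48], [0.18, -0.10]] @ diag([1.8880992906321756, 1.7204886133637372]) @ [[-0.08, 1.00], [1.0, 0.08]]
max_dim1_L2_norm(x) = 1.84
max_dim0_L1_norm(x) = 2.78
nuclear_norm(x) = 3.61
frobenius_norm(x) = 2.55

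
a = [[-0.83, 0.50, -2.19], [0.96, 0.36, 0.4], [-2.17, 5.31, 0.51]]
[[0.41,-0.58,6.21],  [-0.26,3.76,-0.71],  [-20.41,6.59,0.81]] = a @ [[1.50, 3.10, 0.24], [-3.09, 2.54, 0.52], [-1.46, -0.33, -2.81]]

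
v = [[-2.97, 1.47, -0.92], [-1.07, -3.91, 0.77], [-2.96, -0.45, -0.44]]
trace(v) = -7.32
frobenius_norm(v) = 6.17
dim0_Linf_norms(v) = [2.97, 3.91, 0.92]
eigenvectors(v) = [[(0.18+0j), (0.67+0j), 0.67-0.00j], [(-0.24+0j), (0.05+0.42j), (0.05-0.42j)], [-0.96+0.00j, 0.59+0.18j, (0.59-0.18j)]]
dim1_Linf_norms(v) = [2.97, 3.91, 2.96]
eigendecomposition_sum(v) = [[0j, 0.00+0.00j, (-0+0j)], [-0.00-0.00j, (-0+0j), 0.00+0.00j], [-0.00-0.00j, (-0+0j), 0j]] + [[-1.49+0.68j, (0.73+3.23j), (-0.46-0.67j)], [-0.53-0.87j, (-1.95+0.71j), 0.38-0.34j], [-1.48+0.19j, (-0.22+3.02j), -0.22-0.71j]] + [[-1.49-0.68j, (0.73-3.23j), (-0.46+0.67j)], [(-0.53+0.87j), (-1.95-0.71j), 0.38+0.34j], [-1.48-0.19j, -0.22-3.02j, (-0.22+0.71j)]]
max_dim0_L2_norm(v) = 4.33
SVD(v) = [[-0.48, 0.63, -0.61], [-0.58, -0.75, -0.31], [-0.66, 0.20, 0.73]] @ diag([4.414757412580834, 4.3036862633280935, 0.0012389122881571984]) @ [[0.91, 0.42, 0.07], [-0.38, 0.88, -0.29], [-0.18, 0.24, 0.96]]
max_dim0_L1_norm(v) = 7.0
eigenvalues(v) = [0j, (-3.66+0.67j), (-3.66-0.67j)]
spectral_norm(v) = 4.41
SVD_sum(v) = [[-1.93, -0.89, -0.14],[-2.32, -1.07, -0.17],[-2.63, -1.21, -0.19]] + [[-1.04, 2.36, -0.78], [1.25, -2.84, 0.94], [-0.33, 0.76, -0.25]] + [[0.0,-0.0,-0.0], [0.00,-0.0,-0.0], [-0.00,0.00,0.0]]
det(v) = 0.02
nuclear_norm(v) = 8.72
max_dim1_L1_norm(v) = 5.75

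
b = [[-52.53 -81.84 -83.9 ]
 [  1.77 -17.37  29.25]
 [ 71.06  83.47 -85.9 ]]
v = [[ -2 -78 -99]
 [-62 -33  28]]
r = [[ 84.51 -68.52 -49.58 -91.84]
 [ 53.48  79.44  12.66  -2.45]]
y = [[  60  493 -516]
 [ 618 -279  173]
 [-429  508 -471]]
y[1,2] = 173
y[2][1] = 508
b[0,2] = -83.9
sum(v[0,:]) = -179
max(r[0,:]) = 84.51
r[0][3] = -91.84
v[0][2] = -99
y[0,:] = [60, 493, -516]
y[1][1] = -279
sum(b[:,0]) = 20.300000000000004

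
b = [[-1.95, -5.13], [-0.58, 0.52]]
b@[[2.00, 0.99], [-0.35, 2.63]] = [[-2.10, -15.42], [-1.34, 0.79]]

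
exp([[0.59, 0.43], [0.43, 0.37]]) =[[1.96, 0.72], [0.72, 1.59]]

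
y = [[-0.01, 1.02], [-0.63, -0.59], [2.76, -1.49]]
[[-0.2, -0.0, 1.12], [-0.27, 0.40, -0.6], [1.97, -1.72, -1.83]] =y@[[0.61, -0.63, -0.07], [-0.19, -0.01, 1.1]]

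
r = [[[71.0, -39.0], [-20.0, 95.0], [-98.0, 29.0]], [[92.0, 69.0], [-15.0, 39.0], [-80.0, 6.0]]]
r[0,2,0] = -98.0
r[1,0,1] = 69.0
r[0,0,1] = -39.0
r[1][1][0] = -15.0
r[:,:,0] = [[71.0, -20.0, -98.0], [92.0, -15.0, -80.0]]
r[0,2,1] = 29.0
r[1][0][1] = 69.0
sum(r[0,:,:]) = 38.0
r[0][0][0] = 71.0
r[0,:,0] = [71.0, -20.0, -98.0]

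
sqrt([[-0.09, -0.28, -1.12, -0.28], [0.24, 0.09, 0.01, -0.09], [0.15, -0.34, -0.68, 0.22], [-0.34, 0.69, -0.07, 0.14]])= [[0.67, -0.65, -1.37, 0.01], [0.13, 0.54, 0.19, -0.13], [0.33, -0.37, 0.05, 0.27], [-0.16, 0.34, -0.56, 0.58]]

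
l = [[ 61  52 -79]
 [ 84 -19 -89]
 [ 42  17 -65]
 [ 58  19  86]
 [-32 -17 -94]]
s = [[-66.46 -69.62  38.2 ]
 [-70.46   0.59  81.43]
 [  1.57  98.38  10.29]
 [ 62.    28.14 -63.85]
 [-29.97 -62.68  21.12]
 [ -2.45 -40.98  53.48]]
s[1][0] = -70.46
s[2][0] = 1.57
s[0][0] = -66.46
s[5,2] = 53.48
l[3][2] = 86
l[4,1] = -17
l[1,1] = -19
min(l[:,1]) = -19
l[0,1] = 52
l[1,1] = -19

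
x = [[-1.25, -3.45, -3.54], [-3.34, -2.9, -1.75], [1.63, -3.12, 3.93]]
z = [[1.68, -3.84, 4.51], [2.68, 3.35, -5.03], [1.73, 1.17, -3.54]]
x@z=[[-17.47, -10.9, 24.25],[-16.41, 1.06, 5.72],[1.18, -12.11, 9.13]]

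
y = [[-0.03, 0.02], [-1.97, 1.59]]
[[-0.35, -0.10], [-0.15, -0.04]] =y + [[-0.32, -0.12], [1.82, -1.63]]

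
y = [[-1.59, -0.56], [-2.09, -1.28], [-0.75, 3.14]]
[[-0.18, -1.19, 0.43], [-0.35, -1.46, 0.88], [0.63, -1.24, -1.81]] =y@[[0.04, 0.82, -0.06], [0.21, -0.20, -0.59]]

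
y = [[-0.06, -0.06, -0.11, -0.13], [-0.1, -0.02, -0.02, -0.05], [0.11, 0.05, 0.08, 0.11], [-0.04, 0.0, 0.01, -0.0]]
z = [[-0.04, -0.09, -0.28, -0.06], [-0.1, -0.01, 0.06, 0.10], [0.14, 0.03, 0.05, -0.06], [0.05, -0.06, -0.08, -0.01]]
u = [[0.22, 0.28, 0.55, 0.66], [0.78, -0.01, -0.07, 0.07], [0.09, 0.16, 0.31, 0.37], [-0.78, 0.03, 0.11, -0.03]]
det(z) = 0.00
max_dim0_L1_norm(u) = 1.87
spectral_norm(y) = 0.28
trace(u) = 0.49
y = z @ u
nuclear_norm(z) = 0.60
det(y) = -0.00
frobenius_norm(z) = 0.39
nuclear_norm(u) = 2.17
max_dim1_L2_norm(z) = 0.3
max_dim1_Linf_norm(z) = 0.28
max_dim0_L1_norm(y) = 0.31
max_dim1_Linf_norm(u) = 0.78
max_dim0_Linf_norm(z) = 0.28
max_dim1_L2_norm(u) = 0.93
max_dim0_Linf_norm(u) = 0.78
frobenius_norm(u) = 1.54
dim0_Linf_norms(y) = [0.11, 0.06, 0.11, 0.13]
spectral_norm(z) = 0.33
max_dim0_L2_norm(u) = 1.13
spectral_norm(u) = 1.19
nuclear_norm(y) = 0.36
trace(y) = 0.00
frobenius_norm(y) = 0.29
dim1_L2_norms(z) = [0.3, 0.15, 0.16, 0.11]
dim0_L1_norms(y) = [0.31, 0.13, 0.22, 0.29]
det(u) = -0.00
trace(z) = -0.01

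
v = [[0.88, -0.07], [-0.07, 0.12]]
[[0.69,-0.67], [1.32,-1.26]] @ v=[[0.65, -0.13], [1.25, -0.24]]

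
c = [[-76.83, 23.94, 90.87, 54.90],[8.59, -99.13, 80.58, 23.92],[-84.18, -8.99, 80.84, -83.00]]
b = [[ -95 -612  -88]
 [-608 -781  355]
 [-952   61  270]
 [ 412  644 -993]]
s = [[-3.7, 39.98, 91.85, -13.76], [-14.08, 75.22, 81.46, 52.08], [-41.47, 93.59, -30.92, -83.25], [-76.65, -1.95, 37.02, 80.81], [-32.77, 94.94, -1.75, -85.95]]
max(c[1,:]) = 80.58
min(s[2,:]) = -83.25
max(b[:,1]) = 644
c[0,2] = 90.87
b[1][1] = -781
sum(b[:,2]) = -456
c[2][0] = -84.18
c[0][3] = 54.9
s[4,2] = -1.75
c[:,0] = [-76.83, 8.59, -84.18]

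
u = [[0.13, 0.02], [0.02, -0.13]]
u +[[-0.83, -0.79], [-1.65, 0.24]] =[[-0.70, -0.77], [-1.63, 0.11]]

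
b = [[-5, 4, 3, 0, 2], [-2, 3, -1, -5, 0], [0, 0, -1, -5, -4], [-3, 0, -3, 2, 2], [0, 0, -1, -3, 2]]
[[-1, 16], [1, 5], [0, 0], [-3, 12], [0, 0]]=b@ [[1, -4], [1, -1], [0, 0], [0, 0], [0, 0]]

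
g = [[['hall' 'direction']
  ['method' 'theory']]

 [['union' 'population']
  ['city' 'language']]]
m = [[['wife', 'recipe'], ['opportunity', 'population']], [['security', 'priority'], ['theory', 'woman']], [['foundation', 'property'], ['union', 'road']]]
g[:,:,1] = [['direction', 'theory'], ['population', 'language']]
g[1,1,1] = 'language'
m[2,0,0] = 'foundation'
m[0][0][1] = 'recipe'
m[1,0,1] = 'priority'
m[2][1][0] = 'union'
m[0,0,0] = 'wife'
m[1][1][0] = 'theory'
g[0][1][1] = 'theory'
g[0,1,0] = 'method'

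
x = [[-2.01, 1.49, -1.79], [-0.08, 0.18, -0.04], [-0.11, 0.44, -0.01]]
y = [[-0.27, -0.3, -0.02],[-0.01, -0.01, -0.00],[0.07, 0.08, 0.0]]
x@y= [[0.40, 0.44, 0.04], [0.02, 0.02, 0.00], [0.02, 0.03, 0.0]]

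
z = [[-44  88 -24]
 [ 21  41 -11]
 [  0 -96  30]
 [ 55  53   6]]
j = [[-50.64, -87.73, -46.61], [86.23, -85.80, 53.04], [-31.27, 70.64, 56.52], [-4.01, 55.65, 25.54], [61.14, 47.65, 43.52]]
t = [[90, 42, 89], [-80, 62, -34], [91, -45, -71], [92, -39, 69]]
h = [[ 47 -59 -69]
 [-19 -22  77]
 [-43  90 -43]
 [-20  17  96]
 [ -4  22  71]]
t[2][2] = -71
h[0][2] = -69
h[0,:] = [47, -59, -69]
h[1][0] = -19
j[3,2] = 25.54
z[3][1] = 53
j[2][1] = 70.64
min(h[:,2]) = -69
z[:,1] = [88, 41, -96, 53]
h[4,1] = 22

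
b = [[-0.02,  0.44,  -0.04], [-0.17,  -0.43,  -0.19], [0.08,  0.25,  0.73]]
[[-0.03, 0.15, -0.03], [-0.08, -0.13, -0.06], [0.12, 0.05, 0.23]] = b @ [[0.44, -0.03, 0.12],  [-0.03, 0.33, -0.04],  [0.12, -0.04, 0.32]]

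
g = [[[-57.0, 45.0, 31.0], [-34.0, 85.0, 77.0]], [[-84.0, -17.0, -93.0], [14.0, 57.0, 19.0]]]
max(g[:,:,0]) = 14.0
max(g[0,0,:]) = 45.0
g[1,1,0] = 14.0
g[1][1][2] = 19.0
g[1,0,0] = -84.0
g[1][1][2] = 19.0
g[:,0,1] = [45.0, -17.0]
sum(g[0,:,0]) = -91.0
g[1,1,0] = 14.0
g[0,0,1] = 45.0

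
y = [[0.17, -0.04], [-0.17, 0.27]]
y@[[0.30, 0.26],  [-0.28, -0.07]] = [[0.06, 0.05], [-0.13, -0.06]]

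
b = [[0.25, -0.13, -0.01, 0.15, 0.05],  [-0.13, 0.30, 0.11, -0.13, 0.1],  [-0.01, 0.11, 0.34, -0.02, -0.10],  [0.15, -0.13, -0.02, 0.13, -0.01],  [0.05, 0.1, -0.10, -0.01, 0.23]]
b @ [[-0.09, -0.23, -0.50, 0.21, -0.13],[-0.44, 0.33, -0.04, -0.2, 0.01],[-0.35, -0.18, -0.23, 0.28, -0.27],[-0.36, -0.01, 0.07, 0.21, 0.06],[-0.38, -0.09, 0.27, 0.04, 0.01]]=[[-0.03,  -0.10,  -0.09,  0.11,  -0.02], [-0.15,  0.1,  0.05,  -0.08,  -0.02], [-0.12,  -0.01,  -0.11,  0.06,  -0.09], [0.01,  -0.07,  -0.06,  0.08,  -0.01], [-0.1,  0.02,  0.06,  -0.03,  0.02]]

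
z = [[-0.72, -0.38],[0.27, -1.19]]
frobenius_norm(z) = 1.47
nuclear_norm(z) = 2.02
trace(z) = -1.91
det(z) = 0.96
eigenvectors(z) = [[0.76+0.00j, 0.76-0.00j],[0.47-0.44j, (0.47+0.44j)]]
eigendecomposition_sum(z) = [[-0.36+0.62j, (-0.19-0.83j)],[0.14+0.59j, -0.59-0.41j]] + [[-0.36-0.62j,(-0.19+0.83j)], [(0.14-0.59j),-0.60+0.41j]]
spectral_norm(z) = 1.25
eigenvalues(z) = [(-0.95+0.22j), (-0.95-0.22j)]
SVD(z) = [[0.28, 0.96],[0.96, -0.28]] @ diag([1.250136767314056, 0.7674360318681691]) @ [[0.05, -1.00], [-1.00, -0.05]]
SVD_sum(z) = [[0.02, -0.34], [0.06, -1.2]] + [[-0.74, -0.04], [0.21, 0.01]]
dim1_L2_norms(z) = [0.81, 1.22]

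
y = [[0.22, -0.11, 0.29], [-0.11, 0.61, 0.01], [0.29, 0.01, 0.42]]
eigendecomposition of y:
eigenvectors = [[0.81, 0.49, 0.31], [0.16, -0.69, 0.7], [-0.56, 0.52, 0.64]]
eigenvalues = [-0.0, 0.68, 0.57]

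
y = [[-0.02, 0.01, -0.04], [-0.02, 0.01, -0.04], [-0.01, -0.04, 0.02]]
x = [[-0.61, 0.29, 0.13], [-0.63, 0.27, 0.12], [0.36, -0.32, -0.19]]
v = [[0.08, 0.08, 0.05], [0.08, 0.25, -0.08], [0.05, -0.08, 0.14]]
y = x @ v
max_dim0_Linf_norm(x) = 0.63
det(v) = 0.00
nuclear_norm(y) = 0.11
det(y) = 0.00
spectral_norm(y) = 0.07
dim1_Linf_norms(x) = [0.61, 0.63, 0.36]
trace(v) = 0.47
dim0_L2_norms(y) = [0.03, 0.04, 0.06]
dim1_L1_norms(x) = [1.03, 1.02, 0.87]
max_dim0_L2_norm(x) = 0.95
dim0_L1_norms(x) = [1.6, 0.88, 0.44]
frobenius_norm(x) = 1.11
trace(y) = 0.01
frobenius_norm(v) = 0.35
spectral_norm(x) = 1.10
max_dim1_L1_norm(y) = 0.07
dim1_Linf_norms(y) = [0.04, 0.04, 0.04]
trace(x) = -0.53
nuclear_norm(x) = 1.26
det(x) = -0.00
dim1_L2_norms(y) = [0.05, 0.05, 0.05]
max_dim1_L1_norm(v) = 0.41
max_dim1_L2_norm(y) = 0.05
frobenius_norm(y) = 0.08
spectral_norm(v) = 0.30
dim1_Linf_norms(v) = [0.08, 0.25, 0.14]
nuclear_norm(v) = 0.47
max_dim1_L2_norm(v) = 0.27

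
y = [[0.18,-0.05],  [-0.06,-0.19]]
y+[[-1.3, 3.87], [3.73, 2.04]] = [[-1.12, 3.82], [3.67, 1.85]]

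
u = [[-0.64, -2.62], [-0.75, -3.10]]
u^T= [[-0.64, -0.75], [-2.62, -3.10]]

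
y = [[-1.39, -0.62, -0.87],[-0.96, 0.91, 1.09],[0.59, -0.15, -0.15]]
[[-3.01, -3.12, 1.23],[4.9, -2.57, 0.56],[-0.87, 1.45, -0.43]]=y@[[-0.28,2.46,-0.82], [2.84,1.24,-0.86], [1.88,-1.23,0.51]]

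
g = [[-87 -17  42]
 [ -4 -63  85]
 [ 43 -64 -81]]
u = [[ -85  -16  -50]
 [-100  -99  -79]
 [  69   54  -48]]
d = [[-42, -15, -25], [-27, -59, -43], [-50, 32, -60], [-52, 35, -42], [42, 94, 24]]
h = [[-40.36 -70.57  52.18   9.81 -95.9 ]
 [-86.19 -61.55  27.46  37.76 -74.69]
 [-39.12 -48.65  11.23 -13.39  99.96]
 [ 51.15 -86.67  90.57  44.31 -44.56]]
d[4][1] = 94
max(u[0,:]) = -16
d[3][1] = 35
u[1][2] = -79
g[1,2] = 85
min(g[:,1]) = -64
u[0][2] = -50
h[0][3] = 9.81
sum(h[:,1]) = -267.44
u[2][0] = 69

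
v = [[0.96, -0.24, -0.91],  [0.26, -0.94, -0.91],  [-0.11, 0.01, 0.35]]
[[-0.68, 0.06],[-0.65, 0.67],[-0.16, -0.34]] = v @ [[-1.24, -1.14], [1.2, 0.27], [-0.88, -1.34]]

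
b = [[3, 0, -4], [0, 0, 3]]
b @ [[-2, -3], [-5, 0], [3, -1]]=[[-18, -5], [9, -3]]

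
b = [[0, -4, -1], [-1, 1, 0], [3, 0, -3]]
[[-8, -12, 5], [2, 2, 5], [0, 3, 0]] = b @ [[0, 1, -5], [2, 3, 0], [0, 0, -5]]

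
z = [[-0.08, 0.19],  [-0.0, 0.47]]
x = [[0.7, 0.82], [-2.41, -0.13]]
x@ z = [[-0.06, 0.52], [0.19, -0.52]]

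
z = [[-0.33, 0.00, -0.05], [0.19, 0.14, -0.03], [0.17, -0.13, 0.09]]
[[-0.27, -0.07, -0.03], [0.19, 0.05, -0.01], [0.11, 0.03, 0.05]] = z@[[0.84, 0.18, -0.05], [0.18, 0.15, 0.17], [-0.05, 0.17, 0.86]]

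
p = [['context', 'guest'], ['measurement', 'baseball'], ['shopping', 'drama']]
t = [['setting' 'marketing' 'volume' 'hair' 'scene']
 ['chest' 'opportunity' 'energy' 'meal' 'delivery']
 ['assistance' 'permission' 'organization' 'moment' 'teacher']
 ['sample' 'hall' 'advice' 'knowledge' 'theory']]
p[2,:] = ['shopping', 'drama']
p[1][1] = 'baseball'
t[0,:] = ['setting', 'marketing', 'volume', 'hair', 'scene']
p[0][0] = 'context'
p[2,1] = 'drama'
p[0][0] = 'context'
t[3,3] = 'knowledge'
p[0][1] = 'guest'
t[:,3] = ['hair', 'meal', 'moment', 'knowledge']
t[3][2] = 'advice'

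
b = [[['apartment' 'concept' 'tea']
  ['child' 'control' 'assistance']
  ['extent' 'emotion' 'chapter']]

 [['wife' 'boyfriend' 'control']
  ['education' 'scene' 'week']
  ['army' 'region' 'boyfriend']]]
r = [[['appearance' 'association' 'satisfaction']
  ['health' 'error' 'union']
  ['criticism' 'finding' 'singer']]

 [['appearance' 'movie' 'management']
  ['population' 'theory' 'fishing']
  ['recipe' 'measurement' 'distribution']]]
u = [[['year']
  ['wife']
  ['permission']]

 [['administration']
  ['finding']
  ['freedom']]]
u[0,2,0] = 'permission'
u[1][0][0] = 'administration'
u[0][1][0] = 'wife'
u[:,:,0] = [['year', 'wife', 'permission'], ['administration', 'finding', 'freedom']]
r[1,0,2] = 'management'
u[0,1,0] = 'wife'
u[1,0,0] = 'administration'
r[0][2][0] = 'criticism'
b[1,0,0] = 'wife'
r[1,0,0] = 'appearance'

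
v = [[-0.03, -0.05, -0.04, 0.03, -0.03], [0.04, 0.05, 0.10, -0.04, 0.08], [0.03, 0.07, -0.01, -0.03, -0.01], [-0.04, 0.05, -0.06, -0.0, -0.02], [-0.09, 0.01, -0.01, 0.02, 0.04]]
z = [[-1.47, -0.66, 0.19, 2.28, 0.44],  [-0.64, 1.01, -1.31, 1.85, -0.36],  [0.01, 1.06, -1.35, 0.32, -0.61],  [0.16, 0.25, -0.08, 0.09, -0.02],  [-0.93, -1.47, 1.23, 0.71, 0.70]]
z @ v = [[-0.11,0.17,-0.15,-0.01,-0.04], [-0.02,0.08,0.03,-0.03,0.06], [0.04,-0.03,0.11,-0.01,0.07], [0.00,0.00,0.01,-0.00,0.01], [-0.09,0.1,-0.17,0.01,-0.09]]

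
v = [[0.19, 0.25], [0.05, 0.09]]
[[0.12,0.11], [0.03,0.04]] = v @ [[0.47, 0.12], [0.12, 0.35]]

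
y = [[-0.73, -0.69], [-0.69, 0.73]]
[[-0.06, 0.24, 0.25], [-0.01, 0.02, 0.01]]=y@[[0.05,-0.19,-0.19], [0.04,-0.15,-0.16]]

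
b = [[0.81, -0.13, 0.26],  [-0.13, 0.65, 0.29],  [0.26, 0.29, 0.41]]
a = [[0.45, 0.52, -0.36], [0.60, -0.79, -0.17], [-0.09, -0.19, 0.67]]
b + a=[[1.26, 0.39, -0.1], [0.47, -0.14, 0.12], [0.17, 0.1, 1.08]]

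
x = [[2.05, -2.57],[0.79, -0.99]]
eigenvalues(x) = [1.06, 0.0]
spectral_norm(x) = 3.52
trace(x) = 1.06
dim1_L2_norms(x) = [3.29, 1.27]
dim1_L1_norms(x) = [4.62, 1.78]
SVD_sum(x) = [[2.05, -2.57], [0.79, -0.99]] + [[-0.0, -0.00], [0.0, 0.0]]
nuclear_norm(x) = 3.52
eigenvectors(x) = [[0.93, 0.78], [0.36, 0.62]]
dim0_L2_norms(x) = [2.2, 2.75]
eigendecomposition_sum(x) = [[2.05, -2.57], [0.79, -0.99]] + [[-0.0, 0.00],  [-0.00, 0.0]]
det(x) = 0.00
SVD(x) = [[-0.93,-0.36], [-0.36,0.93]] @ diag([3.523010069306548, 0.00022707854484153587]) @ [[-0.62, 0.78], [0.78, 0.62]]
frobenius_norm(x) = 3.52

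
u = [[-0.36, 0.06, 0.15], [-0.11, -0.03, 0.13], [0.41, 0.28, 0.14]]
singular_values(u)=[0.59, 0.31, 0.09]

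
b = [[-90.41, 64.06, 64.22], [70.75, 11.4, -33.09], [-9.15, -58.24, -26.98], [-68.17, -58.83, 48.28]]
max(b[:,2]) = 64.22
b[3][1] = -58.83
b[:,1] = [64.06, 11.4, -58.24, -58.83]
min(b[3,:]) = -68.17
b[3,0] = -68.17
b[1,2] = -33.09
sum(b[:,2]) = 52.42999999999999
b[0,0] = -90.41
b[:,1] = [64.06, 11.4, -58.24, -58.83]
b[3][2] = 48.28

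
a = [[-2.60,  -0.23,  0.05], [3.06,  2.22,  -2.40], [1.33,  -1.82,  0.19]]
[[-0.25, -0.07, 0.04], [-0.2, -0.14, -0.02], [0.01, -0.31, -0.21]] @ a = [[0.49, -0.17, 0.16], [0.06, -0.23, 0.32], [-1.25, -0.31, 0.7]]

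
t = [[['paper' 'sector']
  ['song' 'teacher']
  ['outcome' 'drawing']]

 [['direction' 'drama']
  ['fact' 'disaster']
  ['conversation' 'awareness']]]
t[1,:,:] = [['direction', 'drama'], ['fact', 'disaster'], ['conversation', 'awareness']]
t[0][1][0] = 'song'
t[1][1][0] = 'fact'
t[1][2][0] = 'conversation'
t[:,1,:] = [['song', 'teacher'], ['fact', 'disaster']]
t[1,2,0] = 'conversation'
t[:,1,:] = [['song', 'teacher'], ['fact', 'disaster']]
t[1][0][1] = 'drama'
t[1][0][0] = 'direction'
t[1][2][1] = 'awareness'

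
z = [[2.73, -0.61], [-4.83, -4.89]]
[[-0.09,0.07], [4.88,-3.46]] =z @ [[-0.21, 0.15], [-0.79, 0.56]]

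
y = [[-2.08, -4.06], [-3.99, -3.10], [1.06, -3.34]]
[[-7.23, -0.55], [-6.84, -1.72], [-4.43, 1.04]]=y@[[0.55, 0.54], [1.50, -0.14]]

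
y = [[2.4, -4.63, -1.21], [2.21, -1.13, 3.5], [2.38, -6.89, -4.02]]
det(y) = 4.25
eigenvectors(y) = [[0.81+0.00j,(0.36-0.22j),(0.36+0.22j)], [(0.48+0j),(-0.13-0.59j),-0.13+0.59j], [(-0.34+0j),0.67+0.00j,(0.67-0j)]]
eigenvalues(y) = [(0.14+0j), (-1.45+5.27j), (-1.45-5.27j)]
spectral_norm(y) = 9.81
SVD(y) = [[-0.53, -0.24, -0.81], [-0.03, -0.95, 0.31], [-0.84, 0.19, 0.5]] @ diag([9.805376555670229, 4.4960216310804775, 0.09633324643711326]) @ [[-0.34, 0.85, 0.4], [-0.50, 0.20, -0.85], [-0.80, -0.49, 0.35]]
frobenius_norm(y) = 10.79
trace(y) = -2.75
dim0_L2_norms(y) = [4.04, 8.38, 5.47]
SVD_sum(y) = [[1.80, -4.45, -2.1],  [0.11, -0.27, -0.13],  [2.84, -7.03, -3.32]] + [[0.54, -0.22, 0.92], [2.13, -0.85, 3.62], [-0.42, 0.17, -0.72]] + [[0.06, 0.04, -0.03], [-0.02, -0.01, 0.01], [-0.04, -0.02, 0.02]]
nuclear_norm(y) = 14.40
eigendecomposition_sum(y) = [[(0.14+0j), -0.05-0.00j, -0.08+0.00j], [(0.08+0j), -0.03-0.00j, -0.05+0.00j], [-0.06+0.00j, 0.02+0.00j, 0.03+0.00j]] + [[1.13+0.39j, -2.29+0.39j, -0.56+1.51j], [1.06-1.35j, (-0.55+3.29j), (1.77+1.48j)], [(1.22+1.48j), (-3.46-1.37j), -2.03+1.59j]] + [[1.13-0.39j, (-2.29-0.39j), (-0.56-1.51j)], [(1.06+1.35j), (-0.55-3.29j), (1.77-1.48j)], [1.22-1.48j, -3.46+1.37j, (-2.03-1.59j)]]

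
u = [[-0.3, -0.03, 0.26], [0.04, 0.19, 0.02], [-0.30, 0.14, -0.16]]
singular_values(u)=[0.44, 0.32, 0.18]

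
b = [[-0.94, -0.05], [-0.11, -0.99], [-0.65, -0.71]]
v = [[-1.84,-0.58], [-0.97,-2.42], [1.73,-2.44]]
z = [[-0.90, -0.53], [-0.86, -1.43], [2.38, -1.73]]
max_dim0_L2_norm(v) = 3.49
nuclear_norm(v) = 6.19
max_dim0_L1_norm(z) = 4.14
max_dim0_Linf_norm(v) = 2.44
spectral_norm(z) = 2.98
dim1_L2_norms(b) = [0.94, 1.0, 0.96]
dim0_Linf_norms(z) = [2.38, 1.73]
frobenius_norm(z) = 3.54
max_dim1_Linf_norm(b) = 0.99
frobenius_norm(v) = 4.41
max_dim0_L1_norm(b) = 1.75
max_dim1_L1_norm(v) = 4.17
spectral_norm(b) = 1.42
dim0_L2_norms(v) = [2.71, 3.49]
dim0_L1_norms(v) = [4.54, 5.44]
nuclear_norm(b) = 2.31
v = z + b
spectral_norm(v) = 3.50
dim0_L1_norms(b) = [1.7, 1.75]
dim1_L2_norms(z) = [1.04, 1.67, 2.94]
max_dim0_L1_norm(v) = 5.44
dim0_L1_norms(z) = [4.14, 3.69]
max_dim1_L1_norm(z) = 4.11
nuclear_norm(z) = 4.89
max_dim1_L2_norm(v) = 2.99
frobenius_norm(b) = 1.67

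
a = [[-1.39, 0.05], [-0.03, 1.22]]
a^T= [[-1.39, -0.03],  [0.05, 1.22]]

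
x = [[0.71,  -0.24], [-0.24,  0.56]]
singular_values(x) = [0.89, 0.38]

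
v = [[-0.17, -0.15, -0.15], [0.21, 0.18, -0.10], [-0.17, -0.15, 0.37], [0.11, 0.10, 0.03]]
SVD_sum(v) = [[-0.05, -0.04, 0.05], [0.16, 0.14, -0.17], [-0.24, -0.21, 0.26], [0.06, 0.05, -0.06]] + [[-0.12, -0.11, -0.2], [0.05, 0.04, 0.07], [0.07, 0.06, 0.11], [0.06, 0.05, 0.09]] + [[0.0,-0.00,0.0], [0.00,-0.0,0.0], [0.0,-0.00,0.0], [-0.00,0.0,-0.0]]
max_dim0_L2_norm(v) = 0.41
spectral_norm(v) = 0.51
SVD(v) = [[-0.16, -0.78, -0.14], [0.54, 0.29, -0.7], [-0.8, 0.43, -0.30], [0.19, 0.35, 0.64]] @ diag([0.510441647933325, 0.3333644866150516, 0.004176496018741133]) @ [[0.59,0.51,-0.63], [0.47,0.42,0.78], [-0.66,0.75,-0.0]]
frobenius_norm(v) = 0.61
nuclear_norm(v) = 0.85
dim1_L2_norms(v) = [0.27, 0.29, 0.43, 0.15]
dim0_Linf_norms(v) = [0.21, 0.18, 0.37]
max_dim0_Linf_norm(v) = 0.37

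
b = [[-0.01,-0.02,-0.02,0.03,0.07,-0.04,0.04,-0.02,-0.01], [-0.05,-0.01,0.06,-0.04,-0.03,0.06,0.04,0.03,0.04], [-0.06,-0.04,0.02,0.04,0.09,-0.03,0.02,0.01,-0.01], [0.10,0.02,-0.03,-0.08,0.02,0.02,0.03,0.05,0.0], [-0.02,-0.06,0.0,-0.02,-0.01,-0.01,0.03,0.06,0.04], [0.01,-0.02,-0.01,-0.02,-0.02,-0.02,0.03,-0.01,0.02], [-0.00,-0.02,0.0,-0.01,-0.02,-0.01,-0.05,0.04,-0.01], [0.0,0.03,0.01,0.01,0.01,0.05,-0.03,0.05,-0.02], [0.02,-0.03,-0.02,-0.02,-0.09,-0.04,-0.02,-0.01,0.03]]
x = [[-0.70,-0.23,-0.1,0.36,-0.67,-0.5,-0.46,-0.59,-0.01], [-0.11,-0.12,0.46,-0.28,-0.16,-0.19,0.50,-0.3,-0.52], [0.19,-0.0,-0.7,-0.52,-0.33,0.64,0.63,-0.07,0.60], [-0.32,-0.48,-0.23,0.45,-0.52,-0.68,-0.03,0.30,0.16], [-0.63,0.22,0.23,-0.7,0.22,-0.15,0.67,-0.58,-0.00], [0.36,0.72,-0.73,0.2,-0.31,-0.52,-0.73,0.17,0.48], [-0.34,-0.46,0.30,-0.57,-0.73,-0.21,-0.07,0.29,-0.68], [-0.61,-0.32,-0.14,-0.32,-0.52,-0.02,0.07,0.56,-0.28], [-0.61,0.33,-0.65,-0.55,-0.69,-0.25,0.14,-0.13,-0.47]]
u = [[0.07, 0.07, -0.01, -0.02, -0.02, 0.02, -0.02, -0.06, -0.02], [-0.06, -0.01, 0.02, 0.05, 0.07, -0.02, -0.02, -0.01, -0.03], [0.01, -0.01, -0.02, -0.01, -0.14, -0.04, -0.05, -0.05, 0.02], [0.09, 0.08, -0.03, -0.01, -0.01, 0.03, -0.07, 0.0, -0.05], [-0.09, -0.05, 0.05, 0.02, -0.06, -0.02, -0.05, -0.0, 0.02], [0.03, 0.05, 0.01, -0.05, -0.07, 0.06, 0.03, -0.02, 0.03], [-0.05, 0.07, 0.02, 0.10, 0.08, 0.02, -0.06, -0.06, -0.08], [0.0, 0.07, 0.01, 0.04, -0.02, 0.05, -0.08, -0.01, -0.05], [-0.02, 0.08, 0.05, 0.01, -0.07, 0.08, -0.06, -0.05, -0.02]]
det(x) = 0.19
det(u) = 0.00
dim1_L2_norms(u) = [0.12, 0.12, 0.17, 0.15, 0.14, 0.13, 0.2, 0.14, 0.16]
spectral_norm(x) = 2.26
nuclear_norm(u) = 0.97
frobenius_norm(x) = 3.98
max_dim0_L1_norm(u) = 0.54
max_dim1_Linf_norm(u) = 0.14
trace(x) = -1.35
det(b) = -0.00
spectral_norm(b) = 0.19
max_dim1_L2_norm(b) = 0.15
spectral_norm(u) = 0.28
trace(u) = -0.06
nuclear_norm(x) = 10.10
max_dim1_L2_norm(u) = 0.2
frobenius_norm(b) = 0.32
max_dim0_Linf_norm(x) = 0.73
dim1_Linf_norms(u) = [0.07, 0.07, 0.14, 0.09, 0.09, 0.07, 0.1, 0.08, 0.08]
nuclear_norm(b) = 0.75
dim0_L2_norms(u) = [0.17, 0.18, 0.09, 0.13, 0.21, 0.13, 0.16, 0.11, 0.12]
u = x @ b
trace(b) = -0.08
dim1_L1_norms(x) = [3.62, 2.64, 3.68, 3.17, 3.4, 4.22, 3.65, 2.84, 3.82]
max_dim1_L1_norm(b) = 0.36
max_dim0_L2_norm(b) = 0.15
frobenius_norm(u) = 0.45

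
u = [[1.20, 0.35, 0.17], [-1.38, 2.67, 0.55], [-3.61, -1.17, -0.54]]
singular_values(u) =[4.08, 2.99, 0.0]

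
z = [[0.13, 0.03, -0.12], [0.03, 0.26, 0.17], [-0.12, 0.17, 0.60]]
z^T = [[0.13, 0.03, -0.12], [0.03, 0.26, 0.17], [-0.12, 0.17, 0.6]]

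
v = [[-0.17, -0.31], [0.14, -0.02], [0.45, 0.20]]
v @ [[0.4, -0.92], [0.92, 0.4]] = [[-0.35, 0.03], [0.04, -0.14], [0.36, -0.33]]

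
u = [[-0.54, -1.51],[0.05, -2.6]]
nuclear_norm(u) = 3.51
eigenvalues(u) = [-0.58, -2.56]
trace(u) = -3.14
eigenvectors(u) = [[1.0, 0.60], [0.02, 0.8]]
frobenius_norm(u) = 3.06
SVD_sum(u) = [[-0.12, -1.54], [-0.20, -2.58]] + [[-0.42, 0.03],[0.25, -0.02]]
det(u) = 1.48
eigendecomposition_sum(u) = [[-0.59, 0.44],[-0.01, 0.01]] + [[0.05, -1.95], [0.06, -2.61]]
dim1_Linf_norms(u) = [1.51, 2.6]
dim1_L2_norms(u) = [1.6, 2.6]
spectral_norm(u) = 3.02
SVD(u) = [[0.51,0.86], [0.86,-0.51]] @ diag([3.0155409186964044, 0.4906250785147949]) @ [[-0.08, -1.0], [-1.00, 0.08]]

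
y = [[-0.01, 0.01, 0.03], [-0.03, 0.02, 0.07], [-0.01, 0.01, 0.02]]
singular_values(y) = [0.09, 0.0, 0.0]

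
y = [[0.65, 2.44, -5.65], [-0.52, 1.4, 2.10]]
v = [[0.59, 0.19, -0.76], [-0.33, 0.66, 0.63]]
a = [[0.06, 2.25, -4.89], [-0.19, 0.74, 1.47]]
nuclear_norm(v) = 1.86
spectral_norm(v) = 1.22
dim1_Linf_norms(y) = [5.65, 2.1]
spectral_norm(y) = 6.37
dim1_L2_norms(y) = [6.19, 2.58]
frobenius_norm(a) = 5.63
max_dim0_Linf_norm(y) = 5.65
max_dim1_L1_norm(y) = 8.74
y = v + a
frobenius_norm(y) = 6.70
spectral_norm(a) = 5.49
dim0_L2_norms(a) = [0.2, 2.37, 5.11]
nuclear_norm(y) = 8.46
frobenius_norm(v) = 1.38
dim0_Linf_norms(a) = [0.19, 2.25, 4.89]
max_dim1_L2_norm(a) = 5.38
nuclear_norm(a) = 6.76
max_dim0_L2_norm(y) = 6.03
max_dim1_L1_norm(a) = 7.2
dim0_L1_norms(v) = [0.92, 0.85, 1.39]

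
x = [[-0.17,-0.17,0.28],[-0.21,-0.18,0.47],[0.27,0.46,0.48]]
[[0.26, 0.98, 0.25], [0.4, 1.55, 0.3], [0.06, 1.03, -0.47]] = x @ [[-2.57, -2.26, -0.48], [1.39, 0.84, -0.84], [0.23, 2.62, 0.1]]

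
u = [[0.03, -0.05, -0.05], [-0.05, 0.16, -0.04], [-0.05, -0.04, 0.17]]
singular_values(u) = [0.21, 0.16, 0.01]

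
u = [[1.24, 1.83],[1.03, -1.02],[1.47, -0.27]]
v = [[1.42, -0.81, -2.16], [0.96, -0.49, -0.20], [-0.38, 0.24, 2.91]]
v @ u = [[-2.25, 4.01], [0.39, 2.31], [4.05, -1.73]]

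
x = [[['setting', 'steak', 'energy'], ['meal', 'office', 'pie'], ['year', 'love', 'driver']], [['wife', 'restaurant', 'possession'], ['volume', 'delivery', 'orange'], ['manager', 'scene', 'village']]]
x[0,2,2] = 'driver'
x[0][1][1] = 'office'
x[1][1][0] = 'volume'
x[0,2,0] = 'year'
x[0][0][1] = 'steak'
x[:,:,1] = [['steak', 'office', 'love'], ['restaurant', 'delivery', 'scene']]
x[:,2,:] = [['year', 'love', 'driver'], ['manager', 'scene', 'village']]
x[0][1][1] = 'office'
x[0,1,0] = 'meal'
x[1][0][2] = 'possession'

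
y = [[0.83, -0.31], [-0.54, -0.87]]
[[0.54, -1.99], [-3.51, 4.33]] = y @ [[1.75, -3.45], [2.95, -2.83]]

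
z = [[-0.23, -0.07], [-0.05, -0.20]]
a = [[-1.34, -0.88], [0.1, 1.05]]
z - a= [[1.11, 0.81], [-0.15, -1.25]]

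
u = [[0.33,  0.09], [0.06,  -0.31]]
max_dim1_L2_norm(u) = 0.34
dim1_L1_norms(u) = [0.42, 0.37]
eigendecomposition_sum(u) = [[0.33, 0.05], [0.03, 0.0]] + [[-0.00, 0.04], [0.03, -0.31]]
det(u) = -0.11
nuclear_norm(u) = 0.66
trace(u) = 0.02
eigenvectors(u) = [[1.00, -0.14],  [0.09, 0.99]]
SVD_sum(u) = [[0.26,0.18], [-0.10,-0.07]] + [[0.07, -0.09], [0.16, -0.24]]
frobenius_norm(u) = 0.47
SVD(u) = [[-0.93, 0.37], [0.37, 0.93]] @ diag([0.3466993249682159, 0.31064381221357595]) @ [[-0.82, -0.57], [0.57, -0.82]]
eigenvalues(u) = [0.34, -0.32]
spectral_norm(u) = 0.35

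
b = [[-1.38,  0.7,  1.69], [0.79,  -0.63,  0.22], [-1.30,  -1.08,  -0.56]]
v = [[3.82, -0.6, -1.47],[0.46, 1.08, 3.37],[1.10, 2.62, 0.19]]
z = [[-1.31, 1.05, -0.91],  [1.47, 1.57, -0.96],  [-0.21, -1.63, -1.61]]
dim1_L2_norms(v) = [4.14, 3.57, 2.85]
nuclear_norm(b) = 4.99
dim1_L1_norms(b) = [3.77, 1.64, 2.94]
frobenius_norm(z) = 3.81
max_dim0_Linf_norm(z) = 1.63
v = z @ b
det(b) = -3.53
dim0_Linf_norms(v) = [3.82, 2.62, 3.37]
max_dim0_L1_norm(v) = 5.38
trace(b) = -2.57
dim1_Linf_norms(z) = [1.31, 1.57, 1.63]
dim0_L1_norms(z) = [2.99, 4.25, 3.48]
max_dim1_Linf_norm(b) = 1.69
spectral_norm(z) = 2.61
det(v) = -35.14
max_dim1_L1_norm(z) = 4.0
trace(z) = -1.35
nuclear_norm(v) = 10.28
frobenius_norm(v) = 6.16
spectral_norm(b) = 2.36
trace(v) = 5.09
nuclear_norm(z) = 6.52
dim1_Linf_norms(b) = [1.69, 0.79, 1.3]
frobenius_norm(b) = 3.08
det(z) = 9.94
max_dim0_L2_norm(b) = 2.05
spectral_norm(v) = 4.40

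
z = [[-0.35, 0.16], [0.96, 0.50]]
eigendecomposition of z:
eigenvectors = [[-0.72, -0.16],[0.69, -0.99]]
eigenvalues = [-0.5, 0.65]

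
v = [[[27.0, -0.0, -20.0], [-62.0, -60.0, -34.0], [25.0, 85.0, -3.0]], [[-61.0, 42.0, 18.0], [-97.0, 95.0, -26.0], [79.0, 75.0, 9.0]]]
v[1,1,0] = -97.0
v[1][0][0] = -61.0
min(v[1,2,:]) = 9.0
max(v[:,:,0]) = 79.0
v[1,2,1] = 75.0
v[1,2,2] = 9.0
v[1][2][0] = 79.0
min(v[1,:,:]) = -97.0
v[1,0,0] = -61.0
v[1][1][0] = -97.0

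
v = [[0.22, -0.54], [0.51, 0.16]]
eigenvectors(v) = [[(0.72+0j),  (0.72-0j)], [0.04-0.70j,  0.04+0.70j]]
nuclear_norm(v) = 1.12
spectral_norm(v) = 0.59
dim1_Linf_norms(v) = [0.54, 0.51]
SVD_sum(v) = [[0.37, -0.41],[0.15, -0.16]] + [[-0.15,-0.13], [0.36,0.32]]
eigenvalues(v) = [(0.19+0.52j), (0.19-0.52j)]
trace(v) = 0.38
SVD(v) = [[-0.93, -0.37], [-0.37, 0.93]] @ diag([0.5918644026584089, 0.5247823633334153]) @ [[-0.66, 0.75], [0.75, 0.66]]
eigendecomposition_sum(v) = [[(0.11+0.26j), (-0.27+0.1j)], [(0.26-0.09j), (0.08+0.27j)]] + [[(0.11-0.26j), -0.27-0.10j], [(0.26+0.09j), 0.08-0.27j]]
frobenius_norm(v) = 0.79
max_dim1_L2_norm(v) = 0.58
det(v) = 0.31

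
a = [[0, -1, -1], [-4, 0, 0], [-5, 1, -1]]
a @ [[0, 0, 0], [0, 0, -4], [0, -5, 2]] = [[0, 5, 2], [0, 0, 0], [0, 5, -6]]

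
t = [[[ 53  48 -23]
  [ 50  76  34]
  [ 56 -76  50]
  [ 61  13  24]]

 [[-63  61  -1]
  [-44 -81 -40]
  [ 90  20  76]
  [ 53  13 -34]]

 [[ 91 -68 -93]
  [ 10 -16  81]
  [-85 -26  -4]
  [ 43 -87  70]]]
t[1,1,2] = -40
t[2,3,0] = 43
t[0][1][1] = 76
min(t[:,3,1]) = -87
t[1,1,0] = -44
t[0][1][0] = 50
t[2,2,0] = -85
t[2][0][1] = -68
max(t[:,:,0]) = 91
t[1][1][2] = -40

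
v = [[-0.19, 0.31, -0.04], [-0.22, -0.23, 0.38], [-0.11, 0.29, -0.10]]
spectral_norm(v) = 0.57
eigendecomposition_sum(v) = [[-0.01, 0.0, 0.02], [-0.01, 0.0, 0.01], [-0.02, 0.0, 0.02]] + [[-0.32, -0.04, 0.32],[-0.12, -0.01, 0.12],[-0.22, -0.02, 0.23]] + [[0.14,  0.34,  -0.38],[-0.09,  -0.22,  0.25],[0.13,  0.31,  -0.35]]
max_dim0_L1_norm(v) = 0.83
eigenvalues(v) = [0.01, -0.1, -0.43]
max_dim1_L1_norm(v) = 0.83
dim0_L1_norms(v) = [0.52, 0.83, 0.52]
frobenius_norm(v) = 0.70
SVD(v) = [[0.46, 0.64, -0.62], [-0.73, 0.67, 0.14], [0.50, 0.39, 0.77]] @ diag([0.5737595348833987, 0.39559772965391204, 0.0015596227289679098]) @ [[0.03, 0.8, -0.60], [-0.78, 0.39, 0.48], [0.62, 0.46, 0.64]]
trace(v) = -0.52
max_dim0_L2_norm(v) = 0.48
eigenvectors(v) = [[0.60, 0.78, 0.67], [0.47, 0.29, -0.43], [0.64, 0.55, 0.61]]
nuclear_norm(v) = 0.97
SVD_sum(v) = [[0.01, 0.21, -0.16], [-0.01, -0.33, 0.25], [0.01, 0.23, -0.17]] + [[-0.2, 0.10, 0.12], [-0.21, 0.1, 0.13], [-0.12, 0.06, 0.07]] + [[-0.0, -0.00, -0.0], [0.00, 0.00, 0.0], [0.00, 0.00, 0.0]]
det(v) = 0.00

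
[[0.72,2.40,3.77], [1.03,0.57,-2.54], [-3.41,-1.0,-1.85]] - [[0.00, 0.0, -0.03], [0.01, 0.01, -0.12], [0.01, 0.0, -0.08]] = [[0.72, 2.4, 3.80], [1.02, 0.56, -2.42], [-3.42, -1.00, -1.77]]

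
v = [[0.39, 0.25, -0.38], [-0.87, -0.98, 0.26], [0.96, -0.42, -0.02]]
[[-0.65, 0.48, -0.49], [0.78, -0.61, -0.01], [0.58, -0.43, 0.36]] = v @ [[0.34, -0.24, 0.45], [-0.67, 0.53, 0.09], [1.62, -1.16, 1.81]]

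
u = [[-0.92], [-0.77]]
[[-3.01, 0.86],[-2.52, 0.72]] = u @ [[3.27,-0.94]]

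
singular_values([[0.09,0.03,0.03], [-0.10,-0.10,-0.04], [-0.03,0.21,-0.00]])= [0.24, 0.14, 0.0]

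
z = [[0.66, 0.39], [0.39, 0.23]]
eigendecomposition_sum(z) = [[0.66, 0.39], [0.39, 0.23]] + [[-0.0, 0.00], [0.0, -0.00]]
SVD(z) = [[-0.86,-0.51], [-0.51,0.86]] @ diag([0.8903369510831098, 0.0003369510831096449]) @ [[-0.86, -0.51],[0.51, -0.86]]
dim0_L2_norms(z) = [0.77, 0.45]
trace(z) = 0.89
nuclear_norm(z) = 0.89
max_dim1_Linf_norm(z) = 0.66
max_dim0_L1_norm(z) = 1.05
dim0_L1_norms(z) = [1.05, 0.62]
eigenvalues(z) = [0.89, -0.0]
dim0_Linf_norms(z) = [0.66, 0.39]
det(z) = -0.00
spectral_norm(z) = 0.89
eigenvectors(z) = [[0.86,-0.51], [0.51,0.86]]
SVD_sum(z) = [[0.66, 0.39], [0.39, 0.23]] + [[-0.00, 0.00], [0.0, -0.00]]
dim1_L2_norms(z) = [0.77, 0.45]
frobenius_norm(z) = 0.89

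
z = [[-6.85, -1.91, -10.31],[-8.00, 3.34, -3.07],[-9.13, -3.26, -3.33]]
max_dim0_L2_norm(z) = 13.94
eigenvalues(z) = [(-16.43+0j), (4.79+1.97j), (4.79-1.97j)]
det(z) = -441.19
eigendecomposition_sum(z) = [[-9.00-0.00j, -2.12+0.00j, -7.58+0.00j], [(-4.8-0j), -1.13+0.00j, (-4.05+0j)], [-7.47-0.00j, (-1.76+0j), -6.29+0.00j]] + [[(1.08+0.46j),(0.11-1.14j),(-1.36+0.17j)], [(-1.6+1.89j),(2.24+0.91j),(0.49-2.87j)], [(-0.83-1.08j),-0.75+1.09j,(1.48+0.6j)]] + [[1.08-0.46j,  0.11+1.14j,  (-1.36-0.17j)], [-1.60-1.89j,  (2.24-0.91j),  0.49+2.87j], [(-0.83+1.08j),  -0.75-1.09j,  (1.48-0.6j)]]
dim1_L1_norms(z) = [19.07, 14.41, 15.72]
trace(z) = -6.84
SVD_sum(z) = [[-9.34, -1.11, -7.2], [-6.2, -0.74, -4.78], [-7.52, -0.89, -5.79]] + [[2.19, -1.9, -2.55],  [-2.36, 2.05, 2.74],  [-0.78, 0.68, 0.91]] + [[0.30, 1.1, -0.56],  [0.56, 2.03, -1.04],  [-0.83, -3.04, 1.55]]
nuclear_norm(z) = 27.37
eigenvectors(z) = [[(0.71+0j), (0.11+0.37j), 0.11-0.37j],  [(0.38+0j), (-0.81+0j), -0.81-0.00j],  [0.59+0.00j, 0.10-0.43j, 0.10+0.43j]]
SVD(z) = [[-0.69, 0.66, -0.29], [-0.46, -0.71, -0.53], [-0.56, -0.24, 0.80]] @ diag([17.11572957839172, 5.8369498175341175, 4.416154189671768]) @ [[0.79,0.09,0.61], [0.57,-0.49,-0.66], [-0.24,-0.87,0.44]]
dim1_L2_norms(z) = [12.52, 9.2, 10.25]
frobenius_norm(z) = 18.62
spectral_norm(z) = 17.12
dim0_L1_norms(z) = [23.98, 8.51, 16.71]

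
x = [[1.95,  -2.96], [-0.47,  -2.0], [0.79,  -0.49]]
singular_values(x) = [3.94, 1.46]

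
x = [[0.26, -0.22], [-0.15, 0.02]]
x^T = [[0.26, -0.15],[-0.22, 0.02]]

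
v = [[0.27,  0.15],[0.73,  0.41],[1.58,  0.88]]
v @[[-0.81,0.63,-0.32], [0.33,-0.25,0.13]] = [[-0.17,0.13,-0.07], [-0.46,0.36,-0.18], [-0.99,0.78,-0.39]]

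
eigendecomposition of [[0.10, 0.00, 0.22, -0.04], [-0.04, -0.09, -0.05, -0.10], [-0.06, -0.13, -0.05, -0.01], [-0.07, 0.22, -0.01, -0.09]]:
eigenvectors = [[(0.39-0.05j), 0.39+0.05j, (-0.84+0j), (-0.84-0j)], [(0.01+0.47j), (0.01-0.47j), (-0.02+0.12j), (-0.02-0.12j)], [-0.23+0.32j, -0.23-0.32j, (0.23-0.31j), (0.23+0.31j)], [0.69+0.00j, (0.69-0j), (0.35+0j), 0.35-0.00j]]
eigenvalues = [(-0.12+0.15j), (-0.12-0.15j), (0.06+0.08j), (0.06-0.08j)]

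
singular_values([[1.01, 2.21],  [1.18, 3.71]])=[4.58, 0.25]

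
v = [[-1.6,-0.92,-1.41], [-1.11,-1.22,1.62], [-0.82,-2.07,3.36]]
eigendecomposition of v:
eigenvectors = [[0.87, 0.58, -0.37], [0.42, -0.73, 0.45], [0.27, -0.36, 0.81]]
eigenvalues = [-2.48, 0.45, 2.58]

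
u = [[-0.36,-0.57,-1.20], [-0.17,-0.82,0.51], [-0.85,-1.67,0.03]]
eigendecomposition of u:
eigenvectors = [[(0.83+0j), (-0.82+0j), -0.82-0.00j], [-0.29+0.00j, (0.24+0.2j), 0.24-0.20j], [-0.47+0.00j, -0.44+0.18j, (-0.44-0.18j)]]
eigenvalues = [(0.52+0j), (-0.83+0.4j), (-0.83-0.4j)]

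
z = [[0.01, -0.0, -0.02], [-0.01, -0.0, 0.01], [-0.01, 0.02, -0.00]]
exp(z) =[[1.01, -0.00, -0.02], [-0.01, 1.0, 0.01], [-0.01, 0.02, 1.0]]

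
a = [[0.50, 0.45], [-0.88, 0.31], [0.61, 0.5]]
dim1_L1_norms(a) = [0.95, 1.19, 1.11]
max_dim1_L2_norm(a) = 0.93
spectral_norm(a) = 1.21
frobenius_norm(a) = 1.39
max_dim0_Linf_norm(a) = 0.88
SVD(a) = [[-0.5, -0.43], [0.63, -0.78], [-0.60, -0.46]] @ diag([1.2117831374265449, 0.690421340812029]) @ [[-0.96, -0.27], [0.27, -0.96]]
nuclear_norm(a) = 1.90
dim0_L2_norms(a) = [1.18, 0.74]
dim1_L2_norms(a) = [0.67, 0.93, 0.79]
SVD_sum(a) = [[0.58, 0.16], [-0.74, -0.21], [0.70, 0.19]] + [[-0.08, 0.29], [-0.14, 0.52], [-0.09, 0.31]]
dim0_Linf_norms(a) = [0.88, 0.5]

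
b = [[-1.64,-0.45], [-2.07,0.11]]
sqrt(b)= [[0.12+1.20j, (-0.13+0.25j)],[(-0.58+1.14j), (0.61+0.24j)]]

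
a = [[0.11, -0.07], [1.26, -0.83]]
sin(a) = [[0.10, -0.06], [1.15, -0.76]]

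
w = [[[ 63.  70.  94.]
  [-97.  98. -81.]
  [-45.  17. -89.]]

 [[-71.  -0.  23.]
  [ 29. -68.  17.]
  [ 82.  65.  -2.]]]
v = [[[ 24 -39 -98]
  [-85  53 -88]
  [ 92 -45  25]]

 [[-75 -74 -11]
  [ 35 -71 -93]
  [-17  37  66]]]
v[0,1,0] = -85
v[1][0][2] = -11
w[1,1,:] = [29.0, -68.0, 17.0]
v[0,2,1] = -45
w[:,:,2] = [[94.0, -81.0, -89.0], [23.0, 17.0, -2.0]]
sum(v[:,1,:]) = -249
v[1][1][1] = -71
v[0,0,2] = -98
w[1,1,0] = 29.0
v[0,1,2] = -88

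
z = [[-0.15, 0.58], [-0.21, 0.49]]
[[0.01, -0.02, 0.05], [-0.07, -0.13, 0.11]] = z@[[0.96, 1.35, -0.78], [0.27, 0.31, -0.11]]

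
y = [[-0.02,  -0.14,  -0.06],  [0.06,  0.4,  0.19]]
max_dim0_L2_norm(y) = 0.42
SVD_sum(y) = [[-0.02,  -0.14,  -0.06], [0.06,  0.40,  0.19]] + [[0.00, -0.00, 0.0], [0.0, -0.00, 0.00]]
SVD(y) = [[-0.32,0.95], [0.95,0.32]] @ diag([0.47251330861361435, 0.005583294996272565]) @ [[0.13, 0.9, 0.42], [0.10, -0.44, 0.89]]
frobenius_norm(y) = 0.47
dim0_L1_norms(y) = [0.08, 0.54, 0.25]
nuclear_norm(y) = 0.48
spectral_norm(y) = 0.47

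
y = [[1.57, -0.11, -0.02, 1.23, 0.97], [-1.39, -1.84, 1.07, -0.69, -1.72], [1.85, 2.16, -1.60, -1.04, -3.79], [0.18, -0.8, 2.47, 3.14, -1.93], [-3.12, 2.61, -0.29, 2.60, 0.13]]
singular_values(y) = [5.44, 4.84, 4.5, 3.35, 0.36]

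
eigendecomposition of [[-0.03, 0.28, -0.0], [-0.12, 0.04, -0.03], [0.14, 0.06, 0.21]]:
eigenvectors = [[-0.75+0.00j, -0.75-0.00j, (-0.13+0j)], [-0.13-0.46j, -0.13+0.46j, -0.10+0.00j], [(0.25+0.37j), (0.25-0.37j), 0.99+0.00j]]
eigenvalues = [(0.02+0.17j), (0.02-0.17j), (0.19+0j)]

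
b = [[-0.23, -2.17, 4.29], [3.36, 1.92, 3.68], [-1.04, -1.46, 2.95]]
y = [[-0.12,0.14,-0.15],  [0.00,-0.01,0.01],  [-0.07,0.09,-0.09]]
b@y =[[-0.27, 0.38, -0.37], [-0.66, 0.78, -0.82], [-0.08, 0.13, -0.12]]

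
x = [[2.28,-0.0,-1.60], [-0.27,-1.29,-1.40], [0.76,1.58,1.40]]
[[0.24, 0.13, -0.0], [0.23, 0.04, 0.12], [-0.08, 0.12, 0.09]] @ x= [[0.51, -0.17, -0.57],  [0.60, 0.14, -0.26],  [-0.15, -0.01, 0.09]]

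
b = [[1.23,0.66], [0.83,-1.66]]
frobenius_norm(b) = 2.32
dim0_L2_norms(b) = [1.48, 1.79]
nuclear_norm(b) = 3.25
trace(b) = -0.43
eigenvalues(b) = [1.41, -1.84]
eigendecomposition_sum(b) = [[1.33, 0.29], [0.36, 0.08]] + [[-0.1, 0.37], [0.47, -1.74]]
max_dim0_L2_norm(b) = 1.79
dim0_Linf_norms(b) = [1.23, 1.66]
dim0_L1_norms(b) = [2.06, 2.32]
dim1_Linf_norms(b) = [1.23, 1.66]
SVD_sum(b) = [[-0.04, 0.08], [0.77, -1.69]] + [[1.27, 0.58], [0.06, 0.03]]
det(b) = -2.59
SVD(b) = [[-0.05, 1.0],[1.00, 0.05]] @ diag([1.8569385430523784, 1.394553422184503]) @ [[0.41,-0.91], [0.91,0.41]]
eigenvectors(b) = [[0.97, -0.21],[0.26, 0.98]]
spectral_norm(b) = 1.86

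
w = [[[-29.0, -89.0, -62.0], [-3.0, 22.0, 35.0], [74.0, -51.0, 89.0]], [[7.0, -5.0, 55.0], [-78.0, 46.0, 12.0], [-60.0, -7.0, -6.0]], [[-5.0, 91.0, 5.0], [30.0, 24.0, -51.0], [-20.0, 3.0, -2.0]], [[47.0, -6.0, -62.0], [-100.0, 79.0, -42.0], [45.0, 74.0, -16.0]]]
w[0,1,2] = 35.0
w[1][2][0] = -60.0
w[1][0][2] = 55.0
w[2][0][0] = -5.0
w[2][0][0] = -5.0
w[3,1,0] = -100.0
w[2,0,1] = 91.0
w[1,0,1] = -5.0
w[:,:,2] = [[-62.0, 35.0, 89.0], [55.0, 12.0, -6.0], [5.0, -51.0, -2.0], [-62.0, -42.0, -16.0]]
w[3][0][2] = -62.0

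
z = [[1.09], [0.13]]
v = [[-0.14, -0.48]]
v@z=[[-0.22]]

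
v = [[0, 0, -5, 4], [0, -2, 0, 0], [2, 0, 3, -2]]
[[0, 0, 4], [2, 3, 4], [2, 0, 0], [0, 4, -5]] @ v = [[8, 0, 12, -8], [8, -6, 2, 0], [0, 0, -10, 8], [-10, -8, -15, 10]]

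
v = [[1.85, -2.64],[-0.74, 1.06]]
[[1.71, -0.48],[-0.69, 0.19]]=v @ [[-0.39, 0.11], [-0.92, 0.26]]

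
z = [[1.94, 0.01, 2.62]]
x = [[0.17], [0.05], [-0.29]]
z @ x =[[-0.43]]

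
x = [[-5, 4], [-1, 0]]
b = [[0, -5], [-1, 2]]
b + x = [[-5, -1], [-2, 2]]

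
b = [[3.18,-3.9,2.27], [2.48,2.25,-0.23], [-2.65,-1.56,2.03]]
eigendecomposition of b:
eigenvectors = [[(-0.73+0j), (-0.73-0j), -0.08+0.00j], [(-0.06+0.44j), (-0.06-0.44j), 0.48+0.00j], [-0.04-0.52j, -0.04+0.52j, 0.88+0.00j]]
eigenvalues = [(3.02+3.98j), (3.02-3.98j), (1.42+0j)]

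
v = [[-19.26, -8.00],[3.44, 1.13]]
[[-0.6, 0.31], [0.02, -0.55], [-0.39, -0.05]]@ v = [[12.62, 5.15], [-2.28, -0.78], [7.34, 3.06]]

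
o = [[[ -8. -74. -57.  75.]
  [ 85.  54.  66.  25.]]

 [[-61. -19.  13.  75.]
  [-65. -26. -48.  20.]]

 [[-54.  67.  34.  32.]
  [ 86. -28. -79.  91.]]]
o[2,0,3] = 32.0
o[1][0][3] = 75.0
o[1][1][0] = -65.0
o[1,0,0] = -61.0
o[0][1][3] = 25.0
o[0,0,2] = -57.0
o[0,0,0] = -8.0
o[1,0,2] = 13.0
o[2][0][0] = -54.0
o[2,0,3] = 32.0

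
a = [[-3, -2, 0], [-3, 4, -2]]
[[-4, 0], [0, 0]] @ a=[[12, 8, 0], [0, 0, 0]]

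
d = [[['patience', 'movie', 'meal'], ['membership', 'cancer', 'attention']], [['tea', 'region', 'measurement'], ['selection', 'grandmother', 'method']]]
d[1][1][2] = 'method'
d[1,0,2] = 'measurement'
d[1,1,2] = 'method'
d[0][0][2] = 'meal'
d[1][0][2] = 'measurement'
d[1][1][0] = 'selection'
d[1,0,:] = ['tea', 'region', 'measurement']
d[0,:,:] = [['patience', 'movie', 'meal'], ['membership', 'cancer', 'attention']]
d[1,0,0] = 'tea'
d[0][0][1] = 'movie'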